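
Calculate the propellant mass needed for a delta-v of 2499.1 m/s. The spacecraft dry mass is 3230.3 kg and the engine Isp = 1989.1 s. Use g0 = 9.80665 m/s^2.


ve = Isp * g0 = 1989.1 * 9.80665 = 19506.407515 m/s
mass ratio = exp(dv/ve) = exp(2499.1/19506.407515) = 1.13668585
m_prop = m_dry * (mr - 1) = 3230.3 * (1.13668585 - 1)
m_prop = 441.5363 kg

441.5363 kg


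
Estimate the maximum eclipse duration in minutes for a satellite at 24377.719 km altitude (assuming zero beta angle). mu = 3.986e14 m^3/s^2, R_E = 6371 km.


r = 30748.7190 km
T = 894.3356 min
Eclipse fraction = arcsin(R_E/r)/pi = arcsin(6371.0000/30748.7190)/pi
= arcsin(0.2071956)/pi = 0.06643366
Eclipse duration = 0.06643366 * 894.3356 = 59.4140 min

59.4140 minutes


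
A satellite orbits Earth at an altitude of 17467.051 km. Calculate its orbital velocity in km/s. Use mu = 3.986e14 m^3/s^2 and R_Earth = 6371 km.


r = R_E + alt = 6371.0 + 17467.051 = 23838.0510 km = 2.3838051e+07 m
v = sqrt(mu/r) = sqrt(3.986e14 / 2.3838051e+07) = 4089.1522 m/s = 4.0892 km/s

4.0892 km/s


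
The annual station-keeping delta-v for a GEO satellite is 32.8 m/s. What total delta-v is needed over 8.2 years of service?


dV = rate * years = 32.8 * 8.2
dV = 268.9600 m/s

268.9600 m/s


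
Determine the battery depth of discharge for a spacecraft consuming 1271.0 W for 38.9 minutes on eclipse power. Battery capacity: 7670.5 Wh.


E_used = P * t / 60 = 1271.0 * 38.9 / 60 = 824.0317 Wh
DOD = E_used / E_total * 100 = 824.0317 / 7670.5 * 100
DOD = 10.7429 %

10.7429 %


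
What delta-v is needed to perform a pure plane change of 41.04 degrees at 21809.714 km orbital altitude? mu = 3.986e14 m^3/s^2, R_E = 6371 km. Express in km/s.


r = 28180.7140 km = 2.8180714e+07 m
V = sqrt(mu/r) = 3760.9075 m/s
di = 41.04 deg = 0.7162831 rad
dV = 2*V*sin(di/2) = 2*3760.9075*sin(0.3581416)
dV = 2636.6543 m/s = 2.6367 km/s

2.6367 km/s


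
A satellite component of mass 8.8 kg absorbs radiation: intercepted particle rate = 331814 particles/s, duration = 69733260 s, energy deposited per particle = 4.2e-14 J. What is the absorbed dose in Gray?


Total energy deposited = rate * time * E_per
  = 331814 * 69733260 * 4.2e-14 = 0.9718158 J
Dose = E_total / mass = 0.9718158 / 8.8
Dose = 0.1104336 Gy

0.1104 Gy


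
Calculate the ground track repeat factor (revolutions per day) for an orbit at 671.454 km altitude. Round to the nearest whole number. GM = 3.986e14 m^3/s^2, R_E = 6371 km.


r = 7.042454e+06 m
T = 2*pi*sqrt(r^3/mu) = 5881.6239 s = 98.0271 min
revs/day = 1440 / 98.0271 = 14.6898
Rounded: 15 revolutions per day

15 revolutions per day


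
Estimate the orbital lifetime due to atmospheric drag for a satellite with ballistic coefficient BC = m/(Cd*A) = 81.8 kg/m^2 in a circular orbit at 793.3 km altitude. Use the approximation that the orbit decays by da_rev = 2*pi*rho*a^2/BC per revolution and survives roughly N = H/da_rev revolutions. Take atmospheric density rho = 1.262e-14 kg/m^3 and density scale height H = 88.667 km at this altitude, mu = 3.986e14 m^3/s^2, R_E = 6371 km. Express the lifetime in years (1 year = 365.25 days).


a = R_E + alt = 7164.3000 km = 7.1643e+06 m
da_rev = 2*pi*rho*a^2/BC = 2*pi*1.262e-14*(7.1643e+06)^2/81.8 = 0.0497546237 m per revolution
N = H/da_rev = 88667.0000 m / 0.0497546237 m = 1.7820856e+06 revolutions
P = 2*pi*sqrt(a^3/mu) = 6034.9248 s
lifetime = N*P = 1.7820856e+06 * 6034.9248 = 1.0754753e+10 s = 124476.3061 days
years = 124476.3061 / 365.25 = 340.7976 years

340.7976 years


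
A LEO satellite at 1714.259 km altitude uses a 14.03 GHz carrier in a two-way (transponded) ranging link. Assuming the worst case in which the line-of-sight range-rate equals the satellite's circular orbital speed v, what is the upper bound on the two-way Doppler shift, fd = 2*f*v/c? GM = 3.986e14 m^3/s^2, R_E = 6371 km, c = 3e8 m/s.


r = 8.085259e+06 m
v = sqrt(mu/r) = 7021.3671 m/s (worst-case radial velocity)
f = 14.03 GHz = 1.403e+10 Hz
fd = 2*f*v/c = 2*1.403e+10*7021.3671/3.0e+08
fd = 656731.8679 Hz

656731.8679 Hz


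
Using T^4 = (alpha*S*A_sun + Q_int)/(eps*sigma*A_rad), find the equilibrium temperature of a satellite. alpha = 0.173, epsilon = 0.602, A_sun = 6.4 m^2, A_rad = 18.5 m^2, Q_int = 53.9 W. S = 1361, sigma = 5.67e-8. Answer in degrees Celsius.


Numerator = alpha*S*A_sun + Q_int = 0.173*1361*6.4 + 53.9 = 1560.7992 W
Denominator = eps*sigma*A_rad = 0.602*5.67e-8*18.5 = 6.314679e-07 W/K^4
T^4 = 2.4717e+09 K^4
T = 222.9713 K = -50.1787 C

-50.1787 degrees Celsius


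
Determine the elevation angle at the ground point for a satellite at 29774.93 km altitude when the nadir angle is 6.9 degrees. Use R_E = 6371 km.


r = R_E + alt = 36145.9300 km
Law of sines in the satellite / Earth-center / ground-point triangle:
  sin(nadir)/R_E = sin(90 + el)/r  =>  cos(el) = (r/R_E)*sin(nadir)
cos(el) = (36145.9300 / 6371.0000) * sin(6.9 deg) = 0.6815975
el = arccos(0.6815975) = 47.0314 deg
(Earth-central angle = 90 - nadir - el = 36.0686 deg)

47.0314 degrees


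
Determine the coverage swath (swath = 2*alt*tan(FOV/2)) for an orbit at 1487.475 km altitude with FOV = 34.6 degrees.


FOV = 34.6 deg = 0.6038839 rad
swath = 2 * alt * tan(FOV/2) = 2 * 1487.475 * tan(0.301942)
swath = 2 * 1487.475 * 0.3114653
swath = 926.5937 km

926.5937 km


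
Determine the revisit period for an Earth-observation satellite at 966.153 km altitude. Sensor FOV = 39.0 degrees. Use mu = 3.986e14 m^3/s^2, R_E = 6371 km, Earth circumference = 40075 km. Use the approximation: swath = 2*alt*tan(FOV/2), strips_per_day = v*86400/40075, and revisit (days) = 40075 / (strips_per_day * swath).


swath = 2*966.153*tan(0.3403392) = 684.2654 km
v = sqrt(mu/r) = 7370.6342 m/s = 7.3706 km/s
strips/day = v*86400/40075 = 7.3706*86400/40075 = 15.8908
coverage/day = strips * swath = 15.8908 * 684.2654 = 10873.5080 km
revisit = 40075 / 10873.5080 = 3.6856 days

3.6856 days


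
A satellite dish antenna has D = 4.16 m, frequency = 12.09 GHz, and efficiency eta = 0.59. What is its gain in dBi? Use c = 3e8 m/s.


lambda = c/f = 3e8 / 1.209e+10 = 0.0248139 m
G = eta*(pi*D/lambda)^2 = 0.59*(pi*4.16/0.0248139)^2
G = 163662.2474 (linear)
G = 10*log10(163662.2474) = 52.1395 dBi

52.1395 dBi


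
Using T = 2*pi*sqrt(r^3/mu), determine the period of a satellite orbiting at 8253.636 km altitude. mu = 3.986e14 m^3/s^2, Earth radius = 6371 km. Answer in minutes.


r = 14624.6360 km = 1.4624636e+07 m
T = 2*pi*sqrt(r^3/mu) = 2*pi*sqrt(3.1279168e+21 / 3.986e14)
T = 17601.0598 s = 293.3510 min

293.3510 minutes


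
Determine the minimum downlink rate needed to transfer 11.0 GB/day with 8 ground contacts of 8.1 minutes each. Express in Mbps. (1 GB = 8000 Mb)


total contact time = 8 * 8.1 * 60 = 3888.0000 s
data = 11.0 GB = 88000.0000 Mb
rate = 88000.0000 / 3888.0000 = 22.6337 Mbps

22.6337 Mbps


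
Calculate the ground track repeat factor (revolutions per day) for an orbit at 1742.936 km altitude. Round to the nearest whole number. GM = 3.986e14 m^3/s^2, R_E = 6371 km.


r = 8.113936e+06 m
T = 2*pi*sqrt(r^3/mu) = 7273.7536 s = 121.2292 min
revs/day = 1440 / 121.2292 = 11.8783
Rounded: 12 revolutions per day

12 revolutions per day


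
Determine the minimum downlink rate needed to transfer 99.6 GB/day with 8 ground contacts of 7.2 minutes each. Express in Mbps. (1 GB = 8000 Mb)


total contact time = 8 * 7.2 * 60 = 3456.0000 s
data = 99.6 GB = 796800.0000 Mb
rate = 796800.0000 / 3456.0000 = 230.5556 Mbps

230.5556 Mbps


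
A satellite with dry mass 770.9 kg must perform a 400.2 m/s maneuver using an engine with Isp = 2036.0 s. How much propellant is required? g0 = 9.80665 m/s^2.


ve = Isp * g0 = 2036.0 * 9.80665 = 19966.339400 m/s
mass ratio = exp(dv/ve) = exp(400.2/19966.339400) = 1.02024596
m_prop = m_dry * (mr - 1) = 770.9 * (1.02024596 - 1)
m_prop = 15.6076 kg

15.6076 kg


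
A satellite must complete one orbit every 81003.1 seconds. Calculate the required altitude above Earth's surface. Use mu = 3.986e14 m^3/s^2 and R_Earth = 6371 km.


T = 81003.1 s
r = (mu*T^2/(4*pi^2))^(1/3) = (3.986e14 * 81003.1^2 / (4*pi^2))^(1/3)
r = 4.0463205e+07 m = 40463.2050 km
alt = r - R_E = 40463.2050 - 6371 = 34092.2050 km

34092.2050 km


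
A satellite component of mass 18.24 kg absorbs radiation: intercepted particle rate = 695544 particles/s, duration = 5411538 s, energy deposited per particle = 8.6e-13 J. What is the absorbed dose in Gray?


Total energy deposited = rate * time * E_per
  = 695544 * 5411538 * 8.6e-13 = 3.2370 J
Dose = E_total / mass = 3.2370 / 18.24
Dose = 0.1774675 Gy

0.1775 Gy


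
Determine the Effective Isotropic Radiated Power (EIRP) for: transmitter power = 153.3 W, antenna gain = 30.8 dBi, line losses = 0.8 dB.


Pt = 153.3 W = 21.8554 dBW
EIRP = Pt_dBW + Gt - losses = 21.8554 + 30.8 - 0.8 = 51.8554 dBW

51.8554 dBW


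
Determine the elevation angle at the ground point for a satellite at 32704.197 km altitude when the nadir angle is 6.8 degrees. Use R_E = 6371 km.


r = R_E + alt = 39075.1970 km
Law of sines in the satellite / Earth-center / ground-point triangle:
  sin(nadir)/R_E = sin(90 + el)/r  =>  cos(el) = (r/R_E)*sin(nadir)
cos(el) = (39075.1970 / 6371.0000) * sin(6.8 deg) = 0.726206
el = arccos(0.726206) = 43.4307 deg
(Earth-central angle = 90 - nadir - el = 39.7693 deg)

43.4307 degrees


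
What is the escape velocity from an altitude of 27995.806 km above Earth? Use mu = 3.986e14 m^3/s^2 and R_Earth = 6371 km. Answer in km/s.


r = 6371.0 + 27995.806 = 34366.8060 km = 3.4366806e+07 m
v_esc = sqrt(2*mu/r) = sqrt(2*3.986e14 / 3.4366806e+07)
v_esc = 4816.3059 m/s = 4.8163 km/s

4.8163 km/s


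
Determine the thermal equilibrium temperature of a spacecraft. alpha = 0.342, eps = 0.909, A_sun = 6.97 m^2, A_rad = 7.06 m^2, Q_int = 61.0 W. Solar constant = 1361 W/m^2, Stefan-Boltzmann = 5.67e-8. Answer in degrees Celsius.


Numerator = alpha*S*A_sun + Q_int = 0.342*1361*6.97 + 61.0 = 3305.2701 W
Denominator = eps*sigma*A_rad = 0.909*5.67e-8*7.06 = 3.6387452e-07 W/K^4
T^4 = 9.0835438e+09 K^4
T = 308.7193 K = 35.5693 C

35.5693 degrees Celsius


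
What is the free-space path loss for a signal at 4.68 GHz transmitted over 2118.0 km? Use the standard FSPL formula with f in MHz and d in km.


f = 4.68 GHz = 4680.0000 MHz
d = 2118.0 km
FSPL = 32.44 + 20*log10(4680.0000) + 20*log10(2118.0)
FSPL = 32.44 + 73.4049 + 66.5185
FSPL = 172.3634 dB

172.3634 dB


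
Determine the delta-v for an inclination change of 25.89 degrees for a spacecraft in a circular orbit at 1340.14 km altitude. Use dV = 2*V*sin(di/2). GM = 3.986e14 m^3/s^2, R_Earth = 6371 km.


r = 7711.1400 km = 7.71114e+06 m
V = sqrt(mu/r) = 7189.6766 m/s
di = 25.89 deg = 0.4518657 rad
dV = 2*V*sin(di/2) = 2*7189.6766*sin(0.2259329)
dV = 3221.1997 m/s = 3.2212 km/s

3.2212 km/s


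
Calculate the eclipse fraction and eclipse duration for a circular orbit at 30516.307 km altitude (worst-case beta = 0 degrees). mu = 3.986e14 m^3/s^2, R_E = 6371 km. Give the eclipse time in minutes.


r = 36887.3070 km
T = 1175.1015 min
Eclipse fraction = arcsin(R_E/r)/pi = arcsin(6371.0000/36887.3070)/pi
= arcsin(0.1727152)/pi = 0.05525404
Eclipse duration = 0.05525404 * 1175.1015 = 64.9291 min

64.9291 minutes


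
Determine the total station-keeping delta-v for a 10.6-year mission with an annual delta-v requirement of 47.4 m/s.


dV = rate * years = 47.4 * 10.6
dV = 502.4400 m/s

502.4400 m/s


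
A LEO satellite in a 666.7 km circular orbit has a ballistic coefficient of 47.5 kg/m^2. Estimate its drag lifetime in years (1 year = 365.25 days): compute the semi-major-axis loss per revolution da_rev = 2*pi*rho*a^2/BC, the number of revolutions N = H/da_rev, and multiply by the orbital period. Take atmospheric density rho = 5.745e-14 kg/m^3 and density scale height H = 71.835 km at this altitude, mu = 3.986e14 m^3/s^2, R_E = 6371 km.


a = R_E + alt = 7037.7000 km = 7.0377e+06 m
da_rev = 2*pi*rho*a^2/BC = 2*pi*5.745e-14*(7.0377e+06)^2/47.5 = 0.376389753 m per revolution
N = H/da_rev = 71835.0000 m / 0.376389753 m = 190852.6983 revolutions
P = 2*pi*sqrt(a^3/mu) = 5875.6693 s
lifetime = N*P = 190852.6983 * 5875.6693 = 1.1213873e+09 s = 12979.0202 days
years = 12979.0202 / 365.25 = 35.5346 years

35.5346 years


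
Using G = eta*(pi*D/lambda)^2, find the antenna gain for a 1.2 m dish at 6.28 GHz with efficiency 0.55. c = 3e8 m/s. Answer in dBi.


lambda = c/f = 3e8 / 6.28e+09 = 0.0477707 m
G = eta*(pi*D/lambda)^2 = 0.55*(pi*1.2/0.0477707)^2
G = 3425.3244 (linear)
G = 10*log10(3425.3244) = 35.3470 dBi

35.3470 dBi


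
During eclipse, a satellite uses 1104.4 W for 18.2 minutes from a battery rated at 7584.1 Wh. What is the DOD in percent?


E_used = P * t / 60 = 1104.4 * 18.2 / 60 = 335.0013 Wh
DOD = E_used / E_total * 100 = 335.0013 / 7584.1 * 100
DOD = 4.4172 %

4.4172 %


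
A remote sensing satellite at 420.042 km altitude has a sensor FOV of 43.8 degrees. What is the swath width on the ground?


FOV = 43.8 deg = 0.7644542 rad
swath = 2 * alt * tan(FOV/2) = 2 * 420.042 * tan(0.3822271)
swath = 2 * 420.042 * 0.4019974
swath = 337.7116 km

337.7116 km


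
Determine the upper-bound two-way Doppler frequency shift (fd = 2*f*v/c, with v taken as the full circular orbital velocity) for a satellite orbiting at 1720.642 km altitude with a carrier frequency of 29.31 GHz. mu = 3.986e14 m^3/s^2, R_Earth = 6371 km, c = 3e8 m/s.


r = 8.091642e+06 m
v = sqrt(mu/r) = 7018.5972 m/s (worst-case radial velocity)
f = 29.31 GHz = 2.931e+10 Hz
fd = 2*f*v/c = 2*2.931e+10*7018.5972/3.0e+08
fd = 1.3714339e+06 Hz

1.3714e+06 Hz


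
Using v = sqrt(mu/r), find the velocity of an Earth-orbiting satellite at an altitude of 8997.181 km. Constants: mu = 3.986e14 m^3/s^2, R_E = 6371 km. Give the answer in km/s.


r = R_E + alt = 6371.0 + 8997.181 = 15368.1810 km = 1.5368181e+07 m
v = sqrt(mu/r) = sqrt(3.986e14 / 1.5368181e+07) = 5092.8093 m/s = 5.0928 km/s

5.0928 km/s


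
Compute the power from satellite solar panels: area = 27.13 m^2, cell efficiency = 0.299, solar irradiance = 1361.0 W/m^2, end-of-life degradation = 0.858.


P = area * eta * S * degradation
P = 27.13 * 0.299 * 1361.0 * 0.858
P = 9472.5389 W

9472.5389 W


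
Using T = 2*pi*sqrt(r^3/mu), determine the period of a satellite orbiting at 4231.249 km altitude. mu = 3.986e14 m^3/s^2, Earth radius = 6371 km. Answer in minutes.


r = 10602.2490 km = 1.0602249e+07 m
T = 2*pi*sqrt(r^3/mu) = 2*pi*sqrt(1.1917743e+21 / 3.986e14)
T = 10864.4619 s = 181.0744 min

181.0744 minutes


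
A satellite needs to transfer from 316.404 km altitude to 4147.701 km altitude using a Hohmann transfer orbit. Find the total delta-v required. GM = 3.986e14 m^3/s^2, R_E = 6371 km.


r1 = 6687.4040 km = 6.687404e+06 m
r2 = 10518.7010 km = 1.0518701e+07 m
dv1 = sqrt(mu/r1)*(sqrt(2*r2/(r1+r2)) - 1) = 816.3896 m/s
dv2 = sqrt(mu/r2)*(1 - sqrt(2*r1/(r1+r2))) = 728.4656 m/s
total dv = |dv1| + |dv2| = 816.3896 + 728.4656 = 1544.8552 m/s = 1.5449 km/s

1.5449 km/s


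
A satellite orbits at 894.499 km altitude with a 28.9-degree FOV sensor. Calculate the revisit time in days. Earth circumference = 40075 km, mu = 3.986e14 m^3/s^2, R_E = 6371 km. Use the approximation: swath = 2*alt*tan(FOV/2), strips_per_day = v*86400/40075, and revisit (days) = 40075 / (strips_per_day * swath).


swath = 2*894.499*tan(0.2522001) = 461.0011 km
v = sqrt(mu/r) = 7406.8905 m/s = 7.4069 km/s
strips/day = v*86400/40075 = 7.4069*86400/40075 = 15.9689
coverage/day = strips * swath = 15.9689 * 461.0011 = 7361.6997 km
revisit = 40075 / 7361.6997 = 5.4437 days

5.4437 days


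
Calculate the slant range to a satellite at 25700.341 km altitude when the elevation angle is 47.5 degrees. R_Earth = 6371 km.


h = 25700.341 km, el = 47.5 deg
d = -R_E*sin(el) + sqrt((R_E*sin(el))^2 + 2*R_E*h + h^2)
d = -6371.0000*sin(0.8290314) + sqrt((6371.0000*0.7372773)^2 + 2*6371.0000*25700.341 + 25700.341^2)
d = 27084.0097 km

27084.0097 km


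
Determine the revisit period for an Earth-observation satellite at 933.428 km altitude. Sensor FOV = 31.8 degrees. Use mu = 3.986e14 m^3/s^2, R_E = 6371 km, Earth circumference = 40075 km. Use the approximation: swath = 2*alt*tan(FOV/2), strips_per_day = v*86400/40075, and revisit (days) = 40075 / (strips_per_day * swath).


swath = 2*933.428*tan(0.2775074) = 531.7879 km
v = sqrt(mu/r) = 7387.1266 m/s = 7.3871 km/s
strips/day = v*86400/40075 = 7.3871*86400/40075 = 15.9263
coverage/day = strips * swath = 15.9263 * 531.7879 = 8469.4307 km
revisit = 40075 / 8469.4307 = 4.7317 days

4.7317 days


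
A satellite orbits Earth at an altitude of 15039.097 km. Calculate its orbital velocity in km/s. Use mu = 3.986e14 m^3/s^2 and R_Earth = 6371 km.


r = R_E + alt = 6371.0 + 15039.097 = 21410.0970 km = 2.1410097e+07 m
v = sqrt(mu/r) = sqrt(3.986e14 / 2.1410097e+07) = 4314.7867 m/s = 4.3148 km/s

4.3148 km/s


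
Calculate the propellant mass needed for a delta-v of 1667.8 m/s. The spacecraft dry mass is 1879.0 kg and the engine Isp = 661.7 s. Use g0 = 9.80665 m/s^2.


ve = Isp * g0 = 661.7 * 9.80665 = 6489.060305 m/s
mass ratio = exp(dv/ve) = exp(1667.8/6489.060305) = 1.29306735
m_prop = m_dry * (mr - 1) = 1879.0 * (1.29306735 - 1)
m_prop = 550.6735 kg

550.6735 kg


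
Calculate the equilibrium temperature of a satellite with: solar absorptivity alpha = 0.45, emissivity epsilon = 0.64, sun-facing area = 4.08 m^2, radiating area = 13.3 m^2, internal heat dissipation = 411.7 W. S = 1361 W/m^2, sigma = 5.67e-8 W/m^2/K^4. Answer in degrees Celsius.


Numerator = alpha*S*A_sun + Q_int = 0.45*1361*4.08 + 411.7 = 2910.4960 W
Denominator = eps*sigma*A_rad = 0.64*5.67e-8*13.3 = 4.826304e-07 W/K^4
T^4 = 6.0304863e+09 K^4
T = 278.6686 K = 5.5186 C

5.5186 degrees Celsius


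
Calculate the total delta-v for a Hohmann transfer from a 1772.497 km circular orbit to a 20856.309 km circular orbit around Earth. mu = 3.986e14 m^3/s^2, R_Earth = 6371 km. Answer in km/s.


r1 = 8143.4970 km = 8.143497e+06 m
r2 = 27227.3090 km = 2.7227309e+07 m
dv1 = sqrt(mu/r1)*(sqrt(2*r2/(r1+r2)) - 1) = 1684.5507 m/s
dv2 = sqrt(mu/r2)*(1 - sqrt(2*r1/(r1+r2))) = 1229.8316 m/s
total dv = |dv1| + |dv2| = 1684.5507 + 1229.8316 = 2914.3823 m/s = 2.9144 km/s

2.9144 km/s


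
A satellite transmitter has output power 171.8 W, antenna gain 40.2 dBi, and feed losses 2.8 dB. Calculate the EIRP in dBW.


Pt = 171.8 W = 22.3502 dBW
EIRP = Pt_dBW + Gt - losses = 22.3502 + 40.2 - 2.8 = 59.7502 dBW

59.7502 dBW


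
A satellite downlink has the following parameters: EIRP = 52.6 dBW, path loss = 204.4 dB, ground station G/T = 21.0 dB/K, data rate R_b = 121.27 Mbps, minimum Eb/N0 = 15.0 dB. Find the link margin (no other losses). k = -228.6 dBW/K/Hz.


C/N0 = EIRP - FSPL + G/T - k = 52.6 - 204.4 + 21.0 - (-228.6)
C/N0 = 97.8000 dB-Hz
R_b = 121.27 Mbps = 1.2127e+08 bps -> 10*log10(R_b) = 80.8375 dB-Hz
Eb/N0 = C/N0 - 10*log10(R_b) = 97.8000 - 80.8375 = 16.9625 dB
Margin = Eb/N0 - Eb/N0_req = 16.9625 - 15.0 = 1.9625 dB (link closes)

1.9625 dB


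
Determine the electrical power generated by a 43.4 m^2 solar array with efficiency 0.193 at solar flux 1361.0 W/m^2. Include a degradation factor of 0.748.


P = area * eta * S * degradation
P = 43.4 * 0.193 * 1361.0 * 0.748
P = 8527.2061 W

8527.2061 W


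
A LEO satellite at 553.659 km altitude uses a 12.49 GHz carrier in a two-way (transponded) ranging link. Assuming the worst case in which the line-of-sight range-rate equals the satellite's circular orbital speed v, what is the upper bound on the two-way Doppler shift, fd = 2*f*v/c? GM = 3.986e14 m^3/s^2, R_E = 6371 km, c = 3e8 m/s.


r = 6.924659e+06 m
v = sqrt(mu/r) = 7586.9889 m/s (worst-case radial velocity)
f = 12.49 GHz = 1.249e+10 Hz
fd = 2*f*v/c = 2*1.249e+10*7586.9889/3.0e+08
fd = 631743.2796 Hz

631743.2796 Hz


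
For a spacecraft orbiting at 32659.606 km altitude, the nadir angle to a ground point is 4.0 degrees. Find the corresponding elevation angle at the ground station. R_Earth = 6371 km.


r = R_E + alt = 39030.6060 km
Law of sines in the satellite / Earth-center / ground-point triangle:
  sin(nadir)/R_E = sin(90 + el)/r  =>  cos(el) = (r/R_E)*sin(nadir)
cos(el) = (39030.6060 / 6371.0000) * sin(4.0 deg) = 0.4273485
el = arccos(0.4273485) = 64.7006 deg
(Earth-central angle = 90 - nadir - el = 21.2994 deg)

64.7006 degrees


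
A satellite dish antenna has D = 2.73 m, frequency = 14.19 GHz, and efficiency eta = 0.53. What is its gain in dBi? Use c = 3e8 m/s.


lambda = c/f = 3e8 / 1.419e+10 = 0.02114165 m
G = eta*(pi*D/lambda)^2 = 0.53*(pi*2.73/0.02114165)^2
G = 87221.4276 (linear)
G = 10*log10(87221.4276) = 49.4062 dBi

49.4062 dBi


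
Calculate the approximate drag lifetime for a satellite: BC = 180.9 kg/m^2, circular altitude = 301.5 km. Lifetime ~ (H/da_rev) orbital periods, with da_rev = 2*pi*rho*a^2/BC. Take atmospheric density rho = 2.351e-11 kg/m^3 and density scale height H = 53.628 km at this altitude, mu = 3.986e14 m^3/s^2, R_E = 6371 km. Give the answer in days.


a = R_E + alt = 6672.5000 km = 6.6725e+06 m
da_rev = 2*pi*rho*a^2/BC = 2*pi*2.351e-11*(6.6725e+06)^2/180.9 = 36.355582 m per revolution
N = H/da_rev = 53628.0000 m / 36.355582 m = 1475.0967 revolutions
P = 2*pi*sqrt(a^3/mu) = 5424.3049 s
lifetime = N*P = 1475.0967 * 5424.3049 = 8.0013745e+06 s = 92.6085 days

92.6085 days


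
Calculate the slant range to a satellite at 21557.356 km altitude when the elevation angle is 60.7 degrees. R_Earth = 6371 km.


h = 21557.356 km, el = 60.7 deg
d = -R_E*sin(el) + sqrt((R_E*sin(el))^2 + 2*R_E*h + h^2)
d = -6371.0000*sin(1.0594) + sqrt((6371.0000*0.8720693)^2 + 2*6371.0000*21557.356 + 21557.356^2)
d = 22197.8220 km

22197.8220 km


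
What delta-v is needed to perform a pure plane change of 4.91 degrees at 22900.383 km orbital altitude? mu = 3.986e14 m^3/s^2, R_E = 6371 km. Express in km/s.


r = 29271.3830 km = 2.9271383e+07 m
V = sqrt(mu/r) = 3690.1755 m/s
di = 4.91 deg = 0.08569567 rad
dV = 2*V*sin(di/2) = 2*3690.1755*sin(0.04284783)
dV = 316.1353 m/s = 0.3161353 km/s

0.3161 km/s


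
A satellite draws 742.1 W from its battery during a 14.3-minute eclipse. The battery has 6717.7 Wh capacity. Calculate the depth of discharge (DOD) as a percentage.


E_used = P * t / 60 = 742.1 * 14.3 / 60 = 176.8672 Wh
DOD = E_used / E_total * 100 = 176.8672 / 6717.7 * 100
DOD = 2.6329 %

2.6329 %


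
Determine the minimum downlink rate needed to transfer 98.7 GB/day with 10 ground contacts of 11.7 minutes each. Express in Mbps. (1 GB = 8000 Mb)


total contact time = 10 * 11.7 * 60 = 7020.0000 s
data = 98.7 GB = 789600.0000 Mb
rate = 789600.0000 / 7020.0000 = 112.4786 Mbps

112.4786 Mbps


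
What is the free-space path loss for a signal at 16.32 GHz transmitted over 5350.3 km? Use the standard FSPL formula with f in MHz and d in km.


f = 16.32 GHz = 16320.0000 MHz
d = 5350.3 km
FSPL = 32.44 + 20*log10(16320.0000) + 20*log10(5350.3)
FSPL = 32.44 + 84.2544 + 74.5676
FSPL = 191.2620 dB

191.2620 dB


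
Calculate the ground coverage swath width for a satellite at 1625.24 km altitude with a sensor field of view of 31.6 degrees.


FOV = 31.6 deg = 0.551524 rad
swath = 2 * alt * tan(FOV/2) = 2 * 1625.24 * tan(0.275762)
swath = 2 * 1625.24 * 0.2829715
swath = 919.7931 km

919.7931 km


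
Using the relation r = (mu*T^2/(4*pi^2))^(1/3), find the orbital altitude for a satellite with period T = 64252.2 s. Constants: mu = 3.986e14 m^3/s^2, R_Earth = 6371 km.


T = 64252.2 s
r = (mu*T^2/(4*pi^2))^(1/3) = (3.986e14 * 64252.2^2 / (4*pi^2))^(1/3)
r = 3.4672449e+07 m = 34672.4492 km
alt = r - R_E = 34672.4492 - 6371 = 28301.4492 km

28301.4492 km


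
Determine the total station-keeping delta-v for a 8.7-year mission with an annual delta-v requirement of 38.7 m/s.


dV = rate * years = 38.7 * 8.7
dV = 336.6900 m/s

336.6900 m/s


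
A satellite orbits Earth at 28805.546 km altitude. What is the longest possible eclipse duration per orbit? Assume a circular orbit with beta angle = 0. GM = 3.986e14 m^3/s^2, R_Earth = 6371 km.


r = 35176.5460 km
T = 1094.3085 min
Eclipse fraction = arcsin(R_E/r)/pi = arcsin(6371.0000/35176.5460)/pi
= arcsin(0.181115)/pi = 0.05797062
Eclipse duration = 0.05797062 * 1094.3085 = 63.4377 min

63.4377 minutes


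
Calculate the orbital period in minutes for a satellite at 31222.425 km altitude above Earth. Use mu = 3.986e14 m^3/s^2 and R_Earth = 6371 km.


r = 37593.4250 km = 3.7593425e+07 m
T = 2*pi*sqrt(r^3/mu) = 2*pi*sqrt(5.3129494e+22 / 3.986e14)
T = 72540.2525 s = 1209.0042 min

1209.0042 minutes


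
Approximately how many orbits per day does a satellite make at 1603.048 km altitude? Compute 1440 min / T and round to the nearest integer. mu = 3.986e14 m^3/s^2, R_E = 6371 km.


r = 7.974048e+06 m
T = 2*pi*sqrt(r^3/mu) = 7086.4624 s = 118.1077 min
revs/day = 1440 / 118.1077 = 12.1923
Rounded: 12 revolutions per day

12 revolutions per day


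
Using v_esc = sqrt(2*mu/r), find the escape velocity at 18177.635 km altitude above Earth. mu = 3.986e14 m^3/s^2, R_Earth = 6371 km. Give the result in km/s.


r = 6371.0 + 18177.635 = 24548.6350 km = 2.4548635e+07 m
v_esc = sqrt(2*mu/r) = sqrt(2*3.986e14 / 2.4548635e+07)
v_esc = 5698.6236 m/s = 5.6986 km/s

5.6986 km/s


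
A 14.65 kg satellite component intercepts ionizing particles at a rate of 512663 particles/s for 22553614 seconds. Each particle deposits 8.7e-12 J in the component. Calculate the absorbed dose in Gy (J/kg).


Total energy deposited = rate * time * E_per
  = 512663 * 22553614 * 8.7e-12 = 100.5929 J
Dose = E_total / mass = 100.5929 / 14.65
Dose = 6.8664 Gy

6.8664 Gy


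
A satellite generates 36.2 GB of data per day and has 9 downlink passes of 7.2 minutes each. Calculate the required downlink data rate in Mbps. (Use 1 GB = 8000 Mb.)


total contact time = 9 * 7.2 * 60 = 3888.0000 s
data = 36.2 GB = 289600.0000 Mb
rate = 289600.0000 / 3888.0000 = 74.4856 Mbps

74.4856 Mbps


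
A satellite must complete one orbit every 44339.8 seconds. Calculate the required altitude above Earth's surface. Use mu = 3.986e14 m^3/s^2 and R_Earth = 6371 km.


T = 44339.8 s
r = (mu*T^2/(4*pi^2))^(1/3) = (3.986e14 * 44339.8^2 / (4*pi^2))^(1/3)
r = 2.7076239e+07 m = 27076.2390 km
alt = r - R_E = 27076.2390 - 6371 = 20705.2390 km

20705.2390 km


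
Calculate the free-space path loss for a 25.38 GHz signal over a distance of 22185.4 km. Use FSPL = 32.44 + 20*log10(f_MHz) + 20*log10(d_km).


f = 25.38 GHz = 25380.0000 MHz
d = 22185.4 km
FSPL = 32.44 + 20*log10(25380.0000) + 20*log10(22185.4)
FSPL = 32.44 + 88.0898 + 86.9213
FSPL = 207.4512 dB

207.4512 dB


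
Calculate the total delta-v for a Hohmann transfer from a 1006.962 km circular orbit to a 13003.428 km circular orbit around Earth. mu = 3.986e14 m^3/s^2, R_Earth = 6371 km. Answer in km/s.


r1 = 7377.9620 km = 7.377962e+06 m
r2 = 19374.4280 km = 1.9374428e+07 m
dv1 = sqrt(mu/r1)*(sqrt(2*r2/(r1+r2)) - 1) = 1495.8120 m/s
dv2 = sqrt(mu/r2)*(1 - sqrt(2*r1/(r1+r2))) = 1167.1515 m/s
total dv = |dv1| + |dv2| = 1495.8120 + 1167.1515 = 2662.9634 m/s = 2.6630 km/s

2.6630 km/s


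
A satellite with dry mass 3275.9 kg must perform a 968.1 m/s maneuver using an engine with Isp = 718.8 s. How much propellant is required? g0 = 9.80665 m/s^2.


ve = Isp * g0 = 718.8 * 9.80665 = 7049.020020 m/s
mass ratio = exp(dv/ve) = exp(968.1/7049.020020) = 1.14721612
m_prop = m_dry * (mr - 1) = 3275.9 * (1.14721612 - 1)
m_prop = 482.2653 kg

482.2653 kg


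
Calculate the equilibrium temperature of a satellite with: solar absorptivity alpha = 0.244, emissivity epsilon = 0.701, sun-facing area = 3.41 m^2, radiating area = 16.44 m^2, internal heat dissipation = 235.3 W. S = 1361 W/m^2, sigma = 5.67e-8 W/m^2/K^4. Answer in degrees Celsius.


Numerator = alpha*S*A_sun + Q_int = 0.244*1361*3.41 + 235.3 = 1367.7064 W
Denominator = eps*sigma*A_rad = 0.701*5.67e-8*16.44 = 6.5343575e-07 W/K^4
T^4 = 2.0931001e+09 K^4
T = 213.8935 K = -59.2565 C

-59.2565 degrees Celsius


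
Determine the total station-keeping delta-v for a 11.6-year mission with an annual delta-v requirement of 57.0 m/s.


dV = rate * years = 57.0 * 11.6
dV = 661.2000 m/s

661.2000 m/s


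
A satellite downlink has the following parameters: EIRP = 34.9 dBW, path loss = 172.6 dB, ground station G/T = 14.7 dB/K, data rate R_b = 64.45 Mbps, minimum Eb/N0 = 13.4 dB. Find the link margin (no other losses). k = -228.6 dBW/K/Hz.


C/N0 = EIRP - FSPL + G/T - k = 34.9 - 172.6 + 14.7 - (-228.6)
C/N0 = 105.6000 dB-Hz
R_b = 64.45 Mbps = 6.445e+07 bps -> 10*log10(R_b) = 78.0922 dB-Hz
Eb/N0 = C/N0 - 10*log10(R_b) = 105.6000 - 78.0922 = 27.5078 dB
Margin = Eb/N0 - Eb/N0_req = 27.5078 - 13.4 = 14.1078 dB (link closes)

14.1078 dB


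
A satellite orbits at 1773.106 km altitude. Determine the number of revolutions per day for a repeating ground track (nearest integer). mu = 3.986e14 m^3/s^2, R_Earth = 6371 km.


r = 8.144106e+06 m
T = 2*pi*sqrt(r^3/mu) = 7314.3603 s = 121.9060 min
revs/day = 1440 / 121.9060 = 11.8124
Rounded: 12 revolutions per day

12 revolutions per day


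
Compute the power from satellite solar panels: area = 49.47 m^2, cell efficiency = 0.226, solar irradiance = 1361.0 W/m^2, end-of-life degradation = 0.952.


P = area * eta * S * degradation
P = 49.47 * 0.226 * 1361.0 * 0.952
P = 14485.8980 W

14485.8980 W


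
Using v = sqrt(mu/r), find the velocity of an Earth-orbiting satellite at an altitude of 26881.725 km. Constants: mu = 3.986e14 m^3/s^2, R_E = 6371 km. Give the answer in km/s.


r = R_E + alt = 6371.0 + 26881.725 = 33252.7250 km = 3.3252725e+07 m
v = sqrt(mu/r) = sqrt(3.986e14 / 3.3252725e+07) = 3462.2229 m/s = 3.4622 km/s

3.4622 km/s


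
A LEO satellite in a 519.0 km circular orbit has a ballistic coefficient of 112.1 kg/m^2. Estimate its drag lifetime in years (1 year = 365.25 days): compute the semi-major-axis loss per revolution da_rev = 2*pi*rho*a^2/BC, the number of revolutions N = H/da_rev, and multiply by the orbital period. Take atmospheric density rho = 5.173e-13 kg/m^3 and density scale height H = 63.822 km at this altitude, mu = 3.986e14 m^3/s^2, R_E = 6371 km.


a = R_E + alt = 6890.0000 km = 6.89e+06 m
da_rev = 2*pi*rho*a^2/BC = 2*pi*5.173e-13*(6.89e+06)^2/112.1 = 1.376433 m per revolution
N = H/da_rev = 63822.0000 m / 1.376433 m = 46367.6656 revolutions
P = 2*pi*sqrt(a^3/mu) = 5691.6745 s
lifetime = N*P = 46367.6656 * 5691.6745 = 2.6390966e+08 s = 3054.5099 days
years = 3054.5099 / 365.25 = 8.3628 years

8.3628 years


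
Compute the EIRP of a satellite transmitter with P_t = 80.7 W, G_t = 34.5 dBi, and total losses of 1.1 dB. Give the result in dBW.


Pt = 80.7 W = 19.0687 dBW
EIRP = Pt_dBW + Gt - losses = 19.0687 + 34.5 - 1.1 = 52.4687 dBW

52.4687 dBW


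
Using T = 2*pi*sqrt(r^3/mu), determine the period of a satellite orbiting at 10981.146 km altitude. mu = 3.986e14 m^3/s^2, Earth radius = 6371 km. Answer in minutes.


r = 17352.1460 km = 1.7352146e+07 m
T = 2*pi*sqrt(r^3/mu) = 2*pi*sqrt(5.2246786e+21 / 3.986e14)
T = 22747.8843 s = 379.1314 min

379.1314 minutes


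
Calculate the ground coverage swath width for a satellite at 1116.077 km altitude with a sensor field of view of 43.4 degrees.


FOV = 43.4 deg = 0.7574729 rad
swath = 2 * alt * tan(FOV/2) = 2 * 1116.077 * tan(0.3787364)
swath = 2 * 1116.077 * 0.3979483
swath = 888.2820 km

888.2820 km


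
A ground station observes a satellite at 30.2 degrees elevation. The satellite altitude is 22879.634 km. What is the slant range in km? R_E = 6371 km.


h = 22879.634 km, el = 30.2 deg
d = -R_E*sin(el) + sqrt((R_E*sin(el))^2 + 2*R_E*h + h^2)
d = -6371.0000*sin(0.5270894) + sqrt((6371.0000*0.5030199)^2 + 2*6371.0000*22879.634 + 22879.634^2)
d = 25522.9523 km

25522.9523 km


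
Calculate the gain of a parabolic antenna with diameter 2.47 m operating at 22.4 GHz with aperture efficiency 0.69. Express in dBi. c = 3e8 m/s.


lambda = c/f = 3e8 / 2.24e+10 = 0.01339286 m
G = eta*(pi*D/lambda)^2 = 0.69*(pi*2.47/0.01339286)^2
G = 231630.7801 (linear)
G = 10*log10(231630.7801) = 53.6480 dBi

53.6480 dBi


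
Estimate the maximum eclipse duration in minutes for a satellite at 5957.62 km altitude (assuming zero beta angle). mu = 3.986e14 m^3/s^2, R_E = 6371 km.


r = 12328.6200 km
T = 227.0553 min
Eclipse fraction = arcsin(R_E/r)/pi = arcsin(6371.0000/12328.6200)/pi
= arcsin(0.5167651)/pi = 0.1728639
Eclipse duration = 0.1728639 * 227.0553 = 39.2497 min

39.2497 minutes


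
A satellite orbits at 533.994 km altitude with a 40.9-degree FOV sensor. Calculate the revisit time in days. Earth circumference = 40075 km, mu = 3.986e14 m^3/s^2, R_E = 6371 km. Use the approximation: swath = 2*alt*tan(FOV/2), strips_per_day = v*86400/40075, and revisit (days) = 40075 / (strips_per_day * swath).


swath = 2*533.994*tan(0.3569198) = 398.2424 km
v = sqrt(mu/r) = 7597.7849 m/s = 7.5978 km/s
strips/day = v*86400/40075 = 7.5978*86400/40075 = 16.3805
coverage/day = strips * swath = 16.3805 * 398.2424 = 6523.4107 km
revisit = 40075 / 6523.4107 = 6.1433 days

6.1433 days


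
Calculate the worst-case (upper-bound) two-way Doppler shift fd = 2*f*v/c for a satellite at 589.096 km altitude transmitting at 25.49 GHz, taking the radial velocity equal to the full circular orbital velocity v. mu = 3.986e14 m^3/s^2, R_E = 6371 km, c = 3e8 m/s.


r = 6.960096e+06 m
v = sqrt(mu/r) = 7567.6499 m/s (worst-case radial velocity)
f = 25.49 GHz = 2.549e+10 Hz
fd = 2*f*v/c = 2*2.549e+10*7567.6499/3.0e+08
fd = 1.285996e+06 Hz

1.2860e+06 Hz


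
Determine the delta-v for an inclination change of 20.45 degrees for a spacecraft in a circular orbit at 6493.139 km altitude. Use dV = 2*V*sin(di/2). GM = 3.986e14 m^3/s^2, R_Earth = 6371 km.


r = 12864.1390 km = 1.2864139e+07 m
V = sqrt(mu/r) = 5566.4497 m/s
di = 20.45 deg = 0.3569198 rad
dV = 2*V*sin(di/2) = 2*5566.4497*sin(0.1784599)
dV = 1976.2473 m/s = 1.9762 km/s

1.9762 km/s


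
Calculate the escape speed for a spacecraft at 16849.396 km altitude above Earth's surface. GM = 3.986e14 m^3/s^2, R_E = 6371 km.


r = 6371.0 + 16849.396 = 23220.3960 km = 2.3220396e+07 m
v_esc = sqrt(2*mu/r) = sqrt(2*3.986e14 / 2.3220396e+07)
v_esc = 5859.3418 m/s = 5.8593 km/s

5.8593 km/s


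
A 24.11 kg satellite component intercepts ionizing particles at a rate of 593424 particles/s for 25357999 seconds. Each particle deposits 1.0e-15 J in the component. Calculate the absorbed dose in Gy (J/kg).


Total energy deposited = rate * time * E_per
  = 593424 * 25357999 * 1.0e-15 = 0.01504805 J
Dose = E_total / mass = 0.01504805 / 24.11
Dose = 6.2414124e-04 Gy

6.2414e-04 Gy


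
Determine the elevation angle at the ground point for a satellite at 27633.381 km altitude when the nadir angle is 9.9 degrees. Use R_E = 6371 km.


r = R_E + alt = 34004.3810 km
Law of sines in the satellite / Earth-center / ground-point triangle:
  sin(nadir)/R_E = sin(90 + el)/r  =>  cos(el) = (r/R_E)*sin(nadir)
cos(el) = (34004.3810 / 6371.0000) * sin(9.9 deg) = 0.9176491
el = arccos(0.9176491) = 23.4152 deg
(Earth-central angle = 90 - nadir - el = 56.6848 deg)

23.4152 degrees


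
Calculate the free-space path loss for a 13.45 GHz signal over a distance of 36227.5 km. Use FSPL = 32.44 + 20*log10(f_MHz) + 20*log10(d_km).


f = 13.45 GHz = 13450.0000 MHz
d = 36227.5 km
FSPL = 32.44 + 20*log10(13450.0000) + 20*log10(36227.5)
FSPL = 32.44 + 82.5744 + 91.1808
FSPL = 206.1952 dB

206.1952 dB


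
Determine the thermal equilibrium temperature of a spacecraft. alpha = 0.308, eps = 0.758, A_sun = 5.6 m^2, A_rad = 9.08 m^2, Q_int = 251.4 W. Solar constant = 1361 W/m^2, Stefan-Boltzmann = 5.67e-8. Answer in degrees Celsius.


Numerator = alpha*S*A_sun + Q_int = 0.308*1361*5.6 + 251.4 = 2598.8528 W
Denominator = eps*sigma*A_rad = 0.758*5.67e-8*9.08 = 3.9024569e-07 W/K^4
T^4 = 6.6595298e+09 K^4
T = 285.6675 K = 12.5175 C

12.5175 degrees Celsius


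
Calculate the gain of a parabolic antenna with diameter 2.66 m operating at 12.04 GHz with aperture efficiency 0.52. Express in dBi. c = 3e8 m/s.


lambda = c/f = 3e8 / 1.204e+10 = 0.02491694 m
G = eta*(pi*D/lambda)^2 = 0.52*(pi*2.66/0.02491694)^2
G = 58489.3543 (linear)
G = 10*log10(58489.3543) = 47.6708 dBi

47.6708 dBi


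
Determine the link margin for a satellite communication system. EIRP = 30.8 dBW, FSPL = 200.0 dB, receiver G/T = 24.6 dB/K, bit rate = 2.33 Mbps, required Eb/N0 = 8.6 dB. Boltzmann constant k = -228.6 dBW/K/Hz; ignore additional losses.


C/N0 = EIRP - FSPL + G/T - k = 30.8 - 200.0 + 24.6 - (-228.6)
C/N0 = 84.0000 dB-Hz
R_b = 2.33 Mbps = 2.33e+06 bps -> 10*log10(R_b) = 63.6736 dB-Hz
Eb/N0 = C/N0 - 10*log10(R_b) = 84.0000 - 63.6736 = 20.3264 dB
Margin = Eb/N0 - Eb/N0_req = 20.3264 - 8.6 = 11.7264 dB (link closes)

11.7264 dB


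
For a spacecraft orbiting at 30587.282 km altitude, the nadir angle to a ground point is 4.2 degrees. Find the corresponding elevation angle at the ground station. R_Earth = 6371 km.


r = R_E + alt = 36958.2820 km
Law of sines in the satellite / Earth-center / ground-point triangle:
  sin(nadir)/R_E = sin(90 + el)/r  =>  cos(el) = (r/R_E)*sin(nadir)
cos(el) = (36958.2820 / 6371.0000) * sin(4.2 deg) = 0.4248561
el = arccos(0.4248561) = 64.8584 deg
(Earth-central angle = 90 - nadir - el = 20.9416 deg)

64.8584 degrees


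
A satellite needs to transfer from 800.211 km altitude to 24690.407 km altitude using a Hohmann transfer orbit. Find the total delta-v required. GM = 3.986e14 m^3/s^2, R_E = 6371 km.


r1 = 7171.2110 km = 7.171211e+06 m
r2 = 31061.4070 km = 3.1061407e+07 m
dv1 = sqrt(mu/r1)*(sqrt(2*r2/(r1+r2)) - 1) = 2048.0174 m/s
dv2 = sqrt(mu/r2)*(1 - sqrt(2*r1/(r1+r2))) = 1388.1888 m/s
total dv = |dv1| + |dv2| = 2048.0174 + 1388.1888 = 3436.2062 m/s = 3.4362 km/s

3.4362 km/s


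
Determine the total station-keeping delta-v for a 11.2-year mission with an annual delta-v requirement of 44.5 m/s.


dV = rate * years = 44.5 * 11.2
dV = 498.4000 m/s

498.4000 m/s


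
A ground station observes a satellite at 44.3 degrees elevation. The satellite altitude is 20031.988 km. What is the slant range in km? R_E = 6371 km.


h = 20031.988 km, el = 44.3 deg
d = -R_E*sin(el) + sqrt((R_E*sin(el))^2 + 2*R_E*h + h^2)
d = -6371.0000*sin(0.7731809) + sqrt((6371.0000*0.6984153)^2 + 2*6371.0000*20031.988 + 20031.988^2)
d = 21556.6860 km

21556.6860 km


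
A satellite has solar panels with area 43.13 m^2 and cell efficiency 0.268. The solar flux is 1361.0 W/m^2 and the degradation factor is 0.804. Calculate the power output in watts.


P = area * eta * S * degradation
P = 43.13 * 0.268 * 1361.0 * 0.804
P = 12648.1913 W

12648.1913 W


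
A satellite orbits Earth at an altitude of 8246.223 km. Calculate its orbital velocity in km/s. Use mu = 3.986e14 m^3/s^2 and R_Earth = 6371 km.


r = R_E + alt = 6371.0 + 8246.223 = 14617.2230 km = 1.4617223e+07 m
v = sqrt(mu/r) = sqrt(3.986e14 / 1.4617223e+07) = 5221.9921 m/s = 5.2220 km/s

5.2220 km/s


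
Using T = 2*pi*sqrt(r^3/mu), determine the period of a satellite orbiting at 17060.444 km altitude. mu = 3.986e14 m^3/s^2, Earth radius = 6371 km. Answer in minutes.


r = 23431.4440 km = 2.3431444e+07 m
T = 2*pi*sqrt(r^3/mu) = 2*pi*sqrt(1.2864626e+22 / 3.986e14)
T = 35695.1985 s = 594.9200 min

594.9200 minutes


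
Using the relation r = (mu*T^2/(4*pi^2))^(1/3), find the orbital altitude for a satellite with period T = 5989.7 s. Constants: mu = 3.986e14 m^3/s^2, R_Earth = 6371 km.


T = 5989.7 s
r = (mu*T^2/(4*pi^2))^(1/3) = (3.986e14 * 5989.7^2 / (4*pi^2))^(1/3)
r = 7.128463e+06 m = 7128.4630 km
alt = r - R_E = 7128.4630 - 6371 = 757.4630 km

757.4630 km


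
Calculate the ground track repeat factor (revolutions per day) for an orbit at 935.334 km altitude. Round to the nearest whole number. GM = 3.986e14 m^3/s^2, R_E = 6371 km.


r = 7.306334e+06 m
T = 2*pi*sqrt(r^3/mu) = 6215.2772 s = 103.5880 min
revs/day = 1440 / 103.5880 = 13.9012
Rounded: 14 revolutions per day

14 revolutions per day
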